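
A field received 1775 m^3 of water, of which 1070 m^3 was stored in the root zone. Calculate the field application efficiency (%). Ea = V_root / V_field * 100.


Ea = V_root / V_field * 100 = 1070 / 1775 * 100 = 60.2817%

60.2817 %


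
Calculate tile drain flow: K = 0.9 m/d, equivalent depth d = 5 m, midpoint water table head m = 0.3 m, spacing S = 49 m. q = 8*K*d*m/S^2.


q = 8*K*d*m/S^2
q = 8*0.9*5*0.3/49^2
q = 10.8000 / 2401

0.0045 m/d


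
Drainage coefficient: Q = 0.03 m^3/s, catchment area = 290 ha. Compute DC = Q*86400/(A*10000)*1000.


DC = Q * 86400 / (A * 10000) * 1000
DC = 0.03 * 86400 / (290 * 10000) * 1000
DC = 2592000.0000 / 2900000

0.8938 mm/day


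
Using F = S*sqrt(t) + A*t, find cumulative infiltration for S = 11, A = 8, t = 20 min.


F = S*sqrt(t) + A*t
F = 11*sqrt(20) + 8*20
F = 11*4.472136 + 160

209.1935 mm


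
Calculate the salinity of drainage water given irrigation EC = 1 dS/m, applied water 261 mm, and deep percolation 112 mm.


EC_dw = EC_iw * D_iw / D_dw
EC_dw = 1 * 261 / 112
EC_dw = 261 / 112

2.3304 dS/m


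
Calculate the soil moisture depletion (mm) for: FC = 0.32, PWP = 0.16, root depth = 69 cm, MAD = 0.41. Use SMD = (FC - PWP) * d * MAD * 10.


SMD = (FC - PWP) * d * MAD * 10
SMD = (0.32 - 0.16) * 69 * 0.41 * 10
SMD = 0.1600 * 69 * 0.41 * 10

45.2640 mm


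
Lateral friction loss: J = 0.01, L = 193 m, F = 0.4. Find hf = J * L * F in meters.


hf = J * L * F = 0.01 * 193 * 0.4 = 0.7720 m

0.7720 m


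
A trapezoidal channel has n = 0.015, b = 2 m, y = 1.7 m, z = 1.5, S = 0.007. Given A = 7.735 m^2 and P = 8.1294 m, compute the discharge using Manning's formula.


R = A/P = 7.735/8.1294 = 0.951485
Q = (1/0.015) * 7.735 * 0.951485^(2/3) * 0.007^0.5

41.7368 m^3/s


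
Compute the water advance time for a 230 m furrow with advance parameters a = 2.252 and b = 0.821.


t = (L/a)^(1/b)
t = (230/2.252)^(1/0.821)
t = 102.131439^(1/0.821)

280.0335 min


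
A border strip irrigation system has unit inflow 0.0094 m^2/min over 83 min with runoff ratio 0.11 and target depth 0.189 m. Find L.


L = q*t/((1+r)*Z)
L = 0.0094*83/((1+0.11)*0.189)
L = 0.7802/0.20979

3.7190 m


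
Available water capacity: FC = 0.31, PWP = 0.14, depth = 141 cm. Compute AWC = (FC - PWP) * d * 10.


AWC = (FC - PWP) * d * 10
AWC = (0.31 - 0.14) * 141 * 10
AWC = 0.1700 * 141 * 10

239.7000 mm


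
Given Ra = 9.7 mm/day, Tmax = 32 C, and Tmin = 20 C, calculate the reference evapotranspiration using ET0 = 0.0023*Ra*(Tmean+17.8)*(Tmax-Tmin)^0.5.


Tmean = (Tmax + Tmin)/2 = (32 + 20)/2 = 26.0
ET0 = 0.0023 * 9.7 * (26.0 + 17.8) * sqrt(32 - 20)
ET0 = 0.0023 * 9.7 * 43.8 * 3.464102

3.3850 mm/day


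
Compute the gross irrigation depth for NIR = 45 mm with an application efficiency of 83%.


Ea = 83% = 0.83
GID = NIR / Ea = 45 / 0.83 = 54.2169 mm

54.2169 mm


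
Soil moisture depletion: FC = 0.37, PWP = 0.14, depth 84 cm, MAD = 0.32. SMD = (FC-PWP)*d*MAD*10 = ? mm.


SMD = (FC - PWP) * d * MAD * 10
SMD = (0.37 - 0.14) * 84 * 0.32 * 10
SMD = 0.2300 * 84 * 0.32 * 10

61.8240 mm


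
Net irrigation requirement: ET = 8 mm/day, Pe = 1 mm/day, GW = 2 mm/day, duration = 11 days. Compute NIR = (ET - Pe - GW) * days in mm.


Daily deficit = ET - Pe - GW = 8 - 1 - 2 = 5 mm/day
NIR = 5 * 11 = 55 mm

55.0000 mm


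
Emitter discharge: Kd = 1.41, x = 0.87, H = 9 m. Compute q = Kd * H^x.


q = Kd * H^x = 1.41 * 9^0.87 = 1.41 * 6.763804

9.5370 L/h


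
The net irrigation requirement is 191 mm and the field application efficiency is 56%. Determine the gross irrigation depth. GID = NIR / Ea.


Ea = 56% = 0.56
GID = NIR / Ea = 191 / 0.56 = 341.0714 mm

341.0714 mm


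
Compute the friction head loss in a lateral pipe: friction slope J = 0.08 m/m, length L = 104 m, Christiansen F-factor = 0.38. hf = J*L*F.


hf = J * L * F = 0.08 * 104 * 0.38 = 3.1616 m

3.1616 m


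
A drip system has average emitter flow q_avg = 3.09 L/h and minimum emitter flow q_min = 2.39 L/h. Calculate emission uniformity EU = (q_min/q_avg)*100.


EU = (q_min/q_avg)*100 = (2.39/3.09)*100 = 77.3463%

77.3463 %


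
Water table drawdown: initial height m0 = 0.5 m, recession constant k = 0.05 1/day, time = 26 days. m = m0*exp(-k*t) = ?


m = m0 * exp(-k*t)
m = 0.5 * exp(-0.05 * 26)
m = 0.5 * exp(-1.3000)

0.1363 m


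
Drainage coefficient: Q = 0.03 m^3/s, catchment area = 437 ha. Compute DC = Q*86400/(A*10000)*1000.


DC = Q * 86400 / (A * 10000) * 1000
DC = 0.03 * 86400 / (437 * 10000) * 1000
DC = 2592000.0000 / 4370000

0.5931 mm/day


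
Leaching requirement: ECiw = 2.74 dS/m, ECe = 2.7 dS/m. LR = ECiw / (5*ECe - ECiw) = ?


LR = ECiw / (5*ECe - ECiw)
LR = 2.74 / (5*2.7 - 2.74)
LR = 2.74 / 10.7600

0.2546


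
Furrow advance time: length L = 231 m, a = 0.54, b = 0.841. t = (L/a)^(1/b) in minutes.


t = (L/a)^(1/b)
t = (231/0.54)^(1/0.841)
t = 427.777778^(1/0.841)

1344.8629 min


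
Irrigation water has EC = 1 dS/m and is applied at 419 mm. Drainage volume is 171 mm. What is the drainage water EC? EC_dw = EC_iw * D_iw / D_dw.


EC_dw = EC_iw * D_iw / D_dw
EC_dw = 1 * 419 / 171
EC_dw = 419 / 171

2.4503 dS/m


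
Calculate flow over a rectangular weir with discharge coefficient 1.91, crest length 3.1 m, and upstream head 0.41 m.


Q = C * L * H^(3/2) = 1.91 * 3.1 * 0.41^1.5 = 1.91 * 3.1 * 0.262528

1.5544 m^3/s


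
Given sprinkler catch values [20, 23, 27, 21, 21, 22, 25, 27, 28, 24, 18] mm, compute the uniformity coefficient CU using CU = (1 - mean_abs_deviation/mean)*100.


mean = 23.272727 mm
MAD = 2.661157 mm
CU = (1 - 2.661157/23.272727)*100

88.5653 %


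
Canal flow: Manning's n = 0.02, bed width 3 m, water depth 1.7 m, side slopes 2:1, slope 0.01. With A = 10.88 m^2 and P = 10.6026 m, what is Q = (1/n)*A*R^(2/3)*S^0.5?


R = A/P = 10.88/10.6026 = 1.026163
Q = (1/0.02) * 10.88 * 1.026163^(2/3) * 0.01^0.5

55.3448 m^3/s


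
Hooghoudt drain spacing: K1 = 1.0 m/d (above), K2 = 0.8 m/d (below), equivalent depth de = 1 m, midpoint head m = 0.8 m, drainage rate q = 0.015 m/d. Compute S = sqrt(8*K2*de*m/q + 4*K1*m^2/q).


S^2 = 8*K2*de*m/q + 4*K1*m^2/q
S^2 = 8*0.8*1*0.8/0.015 + 4*1.0*0.8^2/0.015
S = sqrt(512.0000)

22.6274 m


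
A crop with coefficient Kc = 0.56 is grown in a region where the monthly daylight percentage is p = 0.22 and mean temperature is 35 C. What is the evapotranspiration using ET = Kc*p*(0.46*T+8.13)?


ET = Kc * p * (0.46*T + 8.13)
ET = 0.56 * 0.22 * (0.46*35 + 8.13)
ET = 0.56 * 0.22 * 24.2300

2.9851 mm/day


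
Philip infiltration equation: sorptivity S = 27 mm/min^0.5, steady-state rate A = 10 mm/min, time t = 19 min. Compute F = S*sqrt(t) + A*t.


F = S*sqrt(t) + A*t
F = 27*sqrt(19) + 10*19
F = 27*4.358899 + 190

307.6903 mm


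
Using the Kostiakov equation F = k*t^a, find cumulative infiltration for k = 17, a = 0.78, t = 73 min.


F = k * t^a = 17 * 73^0.78
F = 17 * 28.404806

482.8817 mm


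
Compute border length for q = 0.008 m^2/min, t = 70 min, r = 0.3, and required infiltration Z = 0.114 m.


L = q*t/((1+r)*Z)
L = 0.008*70/((1+0.3)*0.114)
L = 0.56/0.1482

3.7787 m


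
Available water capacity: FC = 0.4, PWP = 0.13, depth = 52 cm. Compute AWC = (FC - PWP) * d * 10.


AWC = (FC - PWP) * d * 10
AWC = (0.4 - 0.13) * 52 * 10
AWC = 0.2700 * 52 * 10

140.4000 mm


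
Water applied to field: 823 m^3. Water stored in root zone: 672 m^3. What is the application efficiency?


Ea = V_root / V_field * 100 = 672 / 823 * 100 = 81.6525%

81.6525 %


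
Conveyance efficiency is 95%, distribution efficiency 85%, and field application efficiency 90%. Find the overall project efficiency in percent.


Ec = 0.95, Eb = 0.85, Ea = 0.9
E = 0.95 * 0.85 * 0.9 * 100 = 72.6750%

72.6750 %


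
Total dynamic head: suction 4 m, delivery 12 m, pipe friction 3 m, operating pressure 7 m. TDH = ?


TDH = Hs + Hd + hf + Hp = 4 + 12 + 3 + 7 = 26

26 m


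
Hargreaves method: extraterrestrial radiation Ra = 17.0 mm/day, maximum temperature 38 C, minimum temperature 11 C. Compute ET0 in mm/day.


Tmean = (Tmax + Tmin)/2 = (38 + 11)/2 = 24.5
ET0 = 0.0023 * 17.0 * (24.5 + 17.8) * sqrt(38 - 11)
ET0 = 0.0023 * 17.0 * 42.3 * 5.196152

8.5941 mm/day


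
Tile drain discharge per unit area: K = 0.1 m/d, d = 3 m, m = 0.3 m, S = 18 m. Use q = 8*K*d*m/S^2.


q = 8*K*d*m/S^2
q = 8*0.1*3*0.3/18^2
q = 0.7200 / 324

0.0022 m/d


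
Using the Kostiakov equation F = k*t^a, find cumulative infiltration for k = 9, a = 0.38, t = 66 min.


F = k * t^a = 9 * 66^0.38
F = 9 * 4.913904

44.2251 mm


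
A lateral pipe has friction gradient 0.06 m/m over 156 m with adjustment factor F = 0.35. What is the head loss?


hf = J * L * F = 0.06 * 156 * 0.35 = 3.2760 m

3.2760 m


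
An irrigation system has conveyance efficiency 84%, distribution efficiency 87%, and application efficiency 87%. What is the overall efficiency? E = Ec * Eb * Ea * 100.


Ec = 0.84, Eb = 0.87, Ea = 0.87
E = 0.84 * 0.87 * 0.87 * 100 = 63.5796%

63.5796 %


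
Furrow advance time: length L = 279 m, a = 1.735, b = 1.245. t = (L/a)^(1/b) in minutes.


t = (L/a)^(1/b)
t = (279/1.735)^(1/1.245)
t = 160.806916^(1/1.245)

59.1742 min


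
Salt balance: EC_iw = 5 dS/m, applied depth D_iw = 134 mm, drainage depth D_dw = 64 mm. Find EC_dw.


EC_dw = EC_iw * D_iw / D_dw
EC_dw = 5 * 134 / 64
EC_dw = 670 / 64

10.4688 dS/m


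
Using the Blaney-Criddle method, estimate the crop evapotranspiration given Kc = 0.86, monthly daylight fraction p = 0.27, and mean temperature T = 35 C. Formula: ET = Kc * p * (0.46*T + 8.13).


ET = Kc * p * (0.46*T + 8.13)
ET = 0.86 * 0.27 * (0.46*35 + 8.13)
ET = 0.86 * 0.27 * 24.2300

5.6262 mm/day


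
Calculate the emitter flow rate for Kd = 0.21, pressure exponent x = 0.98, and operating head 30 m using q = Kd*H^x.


q = Kd * H^x = 0.21 * 30^0.98 = 0.21 * 28.027143

5.8857 L/h


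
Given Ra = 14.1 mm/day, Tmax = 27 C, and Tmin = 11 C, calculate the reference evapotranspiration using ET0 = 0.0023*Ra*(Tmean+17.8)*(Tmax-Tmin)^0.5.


Tmean = (Tmax + Tmin)/2 = (27 + 11)/2 = 19.0
ET0 = 0.0023 * 14.1 * (19.0 + 17.8) * sqrt(27 - 11)
ET0 = 0.0023 * 14.1 * 36.8 * 4.000000

4.7737 mm/day


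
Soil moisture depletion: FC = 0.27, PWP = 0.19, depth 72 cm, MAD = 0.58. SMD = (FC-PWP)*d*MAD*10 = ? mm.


SMD = (FC - PWP) * d * MAD * 10
SMD = (0.27 - 0.19) * 72 * 0.58 * 10
SMD = 0.0800 * 72 * 0.58 * 10

33.4080 mm


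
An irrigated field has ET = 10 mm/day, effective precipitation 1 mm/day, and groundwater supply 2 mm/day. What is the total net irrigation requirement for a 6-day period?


Daily deficit = ET - Pe - GW = 10 - 1 - 2 = 7 mm/day
NIR = 7 * 6 = 42 mm

42.0000 mm


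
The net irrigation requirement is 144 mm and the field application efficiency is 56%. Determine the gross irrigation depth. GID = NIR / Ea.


Ea = 56% = 0.56
GID = NIR / Ea = 144 / 0.56 = 257.1429 mm

257.1429 mm


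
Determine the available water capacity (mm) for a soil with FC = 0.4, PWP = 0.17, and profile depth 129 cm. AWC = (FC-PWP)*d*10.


AWC = (FC - PWP) * d * 10
AWC = (0.4 - 0.17) * 129 * 10
AWC = 0.2300 * 129 * 10

296.7000 mm


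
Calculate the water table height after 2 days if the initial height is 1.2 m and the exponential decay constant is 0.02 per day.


m = m0 * exp(-k*t)
m = 1.2 * exp(-0.02 * 2)
m = 1.2 * exp(-0.0400)

1.1529 m


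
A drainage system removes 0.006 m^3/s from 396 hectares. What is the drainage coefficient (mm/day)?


DC = Q * 86400 / (A * 10000) * 1000
DC = 0.006 * 86400 / (396 * 10000) * 1000
DC = 518400.0000 / 3960000

0.1309 mm/day


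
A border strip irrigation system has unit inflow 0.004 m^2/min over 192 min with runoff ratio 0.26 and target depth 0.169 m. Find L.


L = q*t/((1+r)*Z)
L = 0.004*192/((1+0.26)*0.169)
L = 0.768/0.21294

3.6066 m


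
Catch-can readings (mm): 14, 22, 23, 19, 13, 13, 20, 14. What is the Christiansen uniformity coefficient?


mean = 17.250000 mm
MAD = 3.750000 mm
CU = (1 - 3.750000/17.250000)*100

78.2609 %


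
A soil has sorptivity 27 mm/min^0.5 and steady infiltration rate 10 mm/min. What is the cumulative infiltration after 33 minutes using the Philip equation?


F = S*sqrt(t) + A*t
F = 27*sqrt(33) + 10*33
F = 27*5.744563 + 330

485.1032 mm


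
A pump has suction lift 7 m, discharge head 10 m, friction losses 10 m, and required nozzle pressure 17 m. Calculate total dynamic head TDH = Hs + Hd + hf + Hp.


TDH = Hs + Hd + hf + Hp = 7 + 10 + 10 + 17 = 44

44 m


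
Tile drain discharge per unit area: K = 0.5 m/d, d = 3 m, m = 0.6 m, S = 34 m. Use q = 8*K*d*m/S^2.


q = 8*K*d*m/S^2
q = 8*0.5*3*0.6/34^2
q = 7.2000 / 1156

0.0062 m/d


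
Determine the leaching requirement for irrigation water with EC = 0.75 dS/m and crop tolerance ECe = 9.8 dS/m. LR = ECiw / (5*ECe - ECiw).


LR = ECiw / (5*ECe - ECiw)
LR = 0.75 / (5*9.8 - 0.75)
LR = 0.75 / 48.2500

0.0155


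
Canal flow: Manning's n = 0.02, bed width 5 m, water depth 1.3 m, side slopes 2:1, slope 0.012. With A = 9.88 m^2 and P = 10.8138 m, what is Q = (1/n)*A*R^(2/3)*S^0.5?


R = A/P = 9.88/10.8138 = 0.913647
Q = (1/0.02) * 9.88 * 0.913647^(2/3) * 0.012^0.5

50.9530 m^3/s


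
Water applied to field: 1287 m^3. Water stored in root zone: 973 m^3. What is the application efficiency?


Ea = V_root / V_field * 100 = 973 / 1287 * 100 = 75.6022%

75.6022 %


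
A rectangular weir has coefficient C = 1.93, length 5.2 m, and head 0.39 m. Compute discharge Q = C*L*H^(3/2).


Q = C * L * H^(3/2) = 1.93 * 5.2 * 0.39^1.5 = 1.93 * 5.2 * 0.243555

2.4443 m^3/s


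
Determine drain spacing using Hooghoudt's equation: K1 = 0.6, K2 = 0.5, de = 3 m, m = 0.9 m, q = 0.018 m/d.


S^2 = 8*K2*de*m/q + 4*K1*m^2/q
S^2 = 8*0.5*3*0.9/0.018 + 4*0.6*0.9^2/0.018
S = sqrt(708.0000)

26.6083 m


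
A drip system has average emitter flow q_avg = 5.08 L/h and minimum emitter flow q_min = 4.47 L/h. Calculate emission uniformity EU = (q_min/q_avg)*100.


EU = (q_min/q_avg)*100 = (4.47/5.08)*100 = 87.9921%

87.9921 %


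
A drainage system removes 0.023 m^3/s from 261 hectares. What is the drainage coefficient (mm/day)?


DC = Q * 86400 / (A * 10000) * 1000
DC = 0.023 * 86400 / (261 * 10000) * 1000
DC = 1987200.0000 / 2610000

0.7614 mm/day


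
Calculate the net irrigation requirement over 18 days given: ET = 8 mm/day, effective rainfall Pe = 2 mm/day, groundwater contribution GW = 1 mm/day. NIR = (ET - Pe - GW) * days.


Daily deficit = ET - Pe - GW = 8 - 2 - 1 = 5 mm/day
NIR = 5 * 18 = 90 mm

90.0000 mm


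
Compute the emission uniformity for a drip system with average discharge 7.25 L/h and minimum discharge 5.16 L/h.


EU = (q_min/q_avg)*100 = (5.16/7.25)*100 = 71.1724%

71.1724 %


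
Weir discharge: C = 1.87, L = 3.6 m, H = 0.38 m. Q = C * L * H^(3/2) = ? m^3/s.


Q = C * L * H^(3/2) = 1.87 * 3.6 * 0.38^1.5 = 1.87 * 3.6 * 0.234248

1.5770 m^3/s


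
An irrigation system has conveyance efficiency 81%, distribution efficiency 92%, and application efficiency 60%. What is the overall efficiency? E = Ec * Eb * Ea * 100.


Ec = 0.81, Eb = 0.92, Ea = 0.6
E = 0.81 * 0.92 * 0.6 * 100 = 44.7120%

44.7120 %


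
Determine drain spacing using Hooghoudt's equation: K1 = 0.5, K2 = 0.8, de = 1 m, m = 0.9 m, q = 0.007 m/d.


S^2 = 8*K2*de*m/q + 4*K1*m^2/q
S^2 = 8*0.8*1*0.9/0.007 + 4*0.5*0.9^2/0.007
S = sqrt(1054.2857)

32.4698 m


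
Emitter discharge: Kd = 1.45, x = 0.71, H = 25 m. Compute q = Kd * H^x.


q = Kd * H^x = 1.45 * 25^0.71 = 1.45 * 9.829635

14.2530 L/h


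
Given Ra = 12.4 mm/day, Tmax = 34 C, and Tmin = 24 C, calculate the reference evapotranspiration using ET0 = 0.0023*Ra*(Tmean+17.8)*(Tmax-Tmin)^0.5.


Tmean = (Tmax + Tmin)/2 = (34 + 24)/2 = 29.0
ET0 = 0.0023 * 12.4 * (29.0 + 17.8) * sqrt(34 - 24)
ET0 = 0.0023 * 12.4 * 46.8 * 3.162278

4.2208 mm/day


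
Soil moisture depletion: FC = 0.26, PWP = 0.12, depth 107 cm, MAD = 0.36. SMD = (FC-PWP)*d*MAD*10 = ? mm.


SMD = (FC - PWP) * d * MAD * 10
SMD = (0.26 - 0.12) * 107 * 0.36 * 10
SMD = 0.1400 * 107 * 0.36 * 10

53.9280 mm


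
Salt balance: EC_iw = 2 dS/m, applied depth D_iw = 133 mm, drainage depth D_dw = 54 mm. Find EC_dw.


EC_dw = EC_iw * D_iw / D_dw
EC_dw = 2 * 133 / 54
EC_dw = 266 / 54

4.9259 dS/m


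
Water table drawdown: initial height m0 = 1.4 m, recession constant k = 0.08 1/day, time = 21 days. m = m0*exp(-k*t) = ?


m = m0 * exp(-k*t)
m = 1.4 * exp(-0.08 * 21)
m = 1.4 * exp(-1.6800)

0.2609 m


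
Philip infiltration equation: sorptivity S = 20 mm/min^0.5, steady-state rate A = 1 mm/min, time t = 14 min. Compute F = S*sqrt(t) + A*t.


F = S*sqrt(t) + A*t
F = 20*sqrt(14) + 1*14
F = 20*3.741657 + 14

88.8331 mm


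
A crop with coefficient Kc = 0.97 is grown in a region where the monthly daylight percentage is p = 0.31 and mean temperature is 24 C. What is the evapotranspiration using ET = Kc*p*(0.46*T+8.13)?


ET = Kc * p * (0.46*T + 8.13)
ET = 0.97 * 0.31 * (0.46*24 + 8.13)
ET = 0.97 * 0.31 * 19.1700

5.7644 mm/day


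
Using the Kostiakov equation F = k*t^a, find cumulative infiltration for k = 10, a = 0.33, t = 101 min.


F = k * t^a = 10 * 101^0.33
F = 10 * 4.585916

45.8592 mm


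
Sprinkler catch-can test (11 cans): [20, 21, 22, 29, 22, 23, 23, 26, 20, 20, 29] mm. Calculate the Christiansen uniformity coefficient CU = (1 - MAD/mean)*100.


mean = 23.181818 mm
MAD = 2.628099 mm
CU = (1 - 2.628099/23.181818)*100

88.6631 %


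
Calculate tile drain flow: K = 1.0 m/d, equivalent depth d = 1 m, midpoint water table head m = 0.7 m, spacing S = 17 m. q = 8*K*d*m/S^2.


q = 8*K*d*m/S^2
q = 8*1.0*1*0.7/17^2
q = 5.6000 / 289

0.0194 m/d


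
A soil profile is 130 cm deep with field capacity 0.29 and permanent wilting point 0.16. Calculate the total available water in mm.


AWC = (FC - PWP) * d * 10
AWC = (0.29 - 0.16) * 130 * 10
AWC = 0.1300 * 130 * 10

169.0000 mm


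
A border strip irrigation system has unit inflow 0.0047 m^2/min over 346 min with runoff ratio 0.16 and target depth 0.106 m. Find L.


L = q*t/((1+r)*Z)
L = 0.0047*346/((1+0.16)*0.106)
L = 1.6262/0.12296

13.2254 m


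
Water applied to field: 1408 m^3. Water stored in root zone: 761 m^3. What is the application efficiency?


Ea = V_root / V_field * 100 = 761 / 1408 * 100 = 54.0483%

54.0483 %


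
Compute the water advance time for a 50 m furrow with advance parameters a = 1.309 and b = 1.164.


t = (L/a)^(1/b)
t = (50/1.309)^(1/1.164)
t = 38.197097^(1/1.164)

22.8630 min


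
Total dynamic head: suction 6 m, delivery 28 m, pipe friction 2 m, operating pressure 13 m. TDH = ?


TDH = Hs + Hd + hf + Hp = 6 + 28 + 2 + 13 = 49

49 m


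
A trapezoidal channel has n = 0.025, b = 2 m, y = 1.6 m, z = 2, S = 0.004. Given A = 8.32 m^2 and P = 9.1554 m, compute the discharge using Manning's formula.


R = A/P = 8.32/9.1554 = 0.908753
Q = (1/0.025) * 8.32 * 0.908753^(2/3) * 0.004^0.5

19.7474 m^3/s


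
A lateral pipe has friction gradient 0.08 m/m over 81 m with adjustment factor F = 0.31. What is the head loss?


hf = J * L * F = 0.08 * 81 * 0.31 = 2.0088 m

2.0088 m


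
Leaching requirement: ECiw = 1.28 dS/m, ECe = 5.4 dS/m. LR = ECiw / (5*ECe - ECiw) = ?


LR = ECiw / (5*ECe - ECiw)
LR = 1.28 / (5*5.4 - 1.28)
LR = 1.28 / 25.7200

0.0498


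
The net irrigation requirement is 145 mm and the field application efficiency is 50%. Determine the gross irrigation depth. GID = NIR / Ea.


Ea = 50% = 0.5
GID = NIR / Ea = 145 / 0.5 = 290.0000 mm

290.0000 mm


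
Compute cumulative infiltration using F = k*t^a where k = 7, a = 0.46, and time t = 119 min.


F = k * t^a = 7 * 119^0.46
F = 7 * 9.010556

63.0739 mm


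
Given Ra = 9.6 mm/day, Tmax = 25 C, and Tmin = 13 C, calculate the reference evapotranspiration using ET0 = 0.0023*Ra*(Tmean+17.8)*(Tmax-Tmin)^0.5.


Tmean = (Tmax + Tmin)/2 = (25 + 13)/2 = 19.0
ET0 = 0.0023 * 9.6 * (19.0 + 17.8) * sqrt(25 - 13)
ET0 = 0.0023 * 9.6 * 36.8 * 3.464102

2.8147 mm/day


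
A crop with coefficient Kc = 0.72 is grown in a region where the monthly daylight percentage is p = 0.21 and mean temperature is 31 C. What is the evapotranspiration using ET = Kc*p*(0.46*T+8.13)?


ET = Kc * p * (0.46*T + 8.13)
ET = 0.72 * 0.21 * (0.46*31 + 8.13)
ET = 0.72 * 0.21 * 22.3900

3.3854 mm/day


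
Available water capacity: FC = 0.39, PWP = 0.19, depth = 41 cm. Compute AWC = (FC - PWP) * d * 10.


AWC = (FC - PWP) * d * 10
AWC = (0.39 - 0.19) * 41 * 10
AWC = 0.2000 * 41 * 10

82.0000 mm


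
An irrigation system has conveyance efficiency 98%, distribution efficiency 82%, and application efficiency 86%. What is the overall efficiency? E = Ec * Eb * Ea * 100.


Ec = 0.98, Eb = 0.82, Ea = 0.86
E = 0.98 * 0.82 * 0.86 * 100 = 69.1096%

69.1096 %


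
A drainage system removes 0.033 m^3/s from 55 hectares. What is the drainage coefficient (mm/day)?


DC = Q * 86400 / (A * 10000) * 1000
DC = 0.033 * 86400 / (55 * 10000) * 1000
DC = 2851200.0000 / 550000

5.1840 mm/day


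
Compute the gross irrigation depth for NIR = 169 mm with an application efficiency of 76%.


Ea = 76% = 0.76
GID = NIR / Ea = 169 / 0.76 = 222.3684 mm

222.3684 mm


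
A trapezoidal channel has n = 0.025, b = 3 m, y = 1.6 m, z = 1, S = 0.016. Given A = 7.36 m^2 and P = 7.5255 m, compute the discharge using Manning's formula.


R = A/P = 7.36/7.5255 = 0.978008
Q = (1/0.025) * 7.36 * 0.978008^(2/3) * 0.016^0.5

36.6910 m^3/s


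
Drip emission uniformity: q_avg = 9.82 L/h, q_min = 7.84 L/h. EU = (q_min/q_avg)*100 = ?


EU = (q_min/q_avg)*100 = (7.84/9.82)*100 = 79.8371%

79.8371 %


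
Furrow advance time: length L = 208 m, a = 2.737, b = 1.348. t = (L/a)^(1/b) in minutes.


t = (L/a)^(1/b)
t = (208/2.737)^(1/1.348)
t = 75.995616^(1/1.348)

24.8453 min


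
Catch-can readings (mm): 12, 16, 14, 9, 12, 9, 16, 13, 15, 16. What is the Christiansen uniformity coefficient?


mean = 13.200000 mm
MAD = 2.200000 mm
CU = (1 - 2.200000/13.200000)*100

83.3333 %


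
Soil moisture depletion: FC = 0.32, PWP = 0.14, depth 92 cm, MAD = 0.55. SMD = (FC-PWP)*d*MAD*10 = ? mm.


SMD = (FC - PWP) * d * MAD * 10
SMD = (0.32 - 0.14) * 92 * 0.55 * 10
SMD = 0.1800 * 92 * 0.55 * 10

91.0800 mm


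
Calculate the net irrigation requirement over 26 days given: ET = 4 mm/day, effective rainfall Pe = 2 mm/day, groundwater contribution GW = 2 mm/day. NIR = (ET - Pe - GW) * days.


Daily deficit = ET - Pe - GW = 4 - 2 - 2 = 0 mm/day
NIR = 0 * 26 = 0 mm

0 mm


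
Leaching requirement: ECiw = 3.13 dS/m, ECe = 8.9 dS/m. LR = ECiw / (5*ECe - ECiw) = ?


LR = ECiw / (5*ECe - ECiw)
LR = 3.13 / (5*8.9 - 3.13)
LR = 3.13 / 41.3700

0.0757


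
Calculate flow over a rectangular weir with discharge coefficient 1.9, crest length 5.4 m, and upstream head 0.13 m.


Q = C * L * H^(3/2) = 1.9 * 5.4 * 0.13^1.5 = 1.9 * 5.4 * 0.046872

0.4809 m^3/s


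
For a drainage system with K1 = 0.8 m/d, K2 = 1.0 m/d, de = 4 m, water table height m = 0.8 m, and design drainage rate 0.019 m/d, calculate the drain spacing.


S^2 = 8*K2*de*m/q + 4*K1*m^2/q
S^2 = 8*1.0*4*0.8/0.019 + 4*0.8*0.8^2/0.019
S = sqrt(1455.1579)

38.1465 m


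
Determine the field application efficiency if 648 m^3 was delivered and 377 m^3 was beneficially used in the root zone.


Ea = V_root / V_field * 100 = 377 / 648 * 100 = 58.1790%

58.1790 %


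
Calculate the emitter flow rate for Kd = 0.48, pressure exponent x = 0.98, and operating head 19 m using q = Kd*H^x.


q = Kd * H^x = 0.48 * 19^0.98 = 0.48 * 17.913421

8.5984 L/h


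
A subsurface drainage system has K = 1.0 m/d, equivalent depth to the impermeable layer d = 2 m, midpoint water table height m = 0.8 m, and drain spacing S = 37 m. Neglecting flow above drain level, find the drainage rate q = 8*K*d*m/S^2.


q = 8*K*d*m/S^2
q = 8*1.0*2*0.8/37^2
q = 12.8000 / 1369

0.0093 m/d


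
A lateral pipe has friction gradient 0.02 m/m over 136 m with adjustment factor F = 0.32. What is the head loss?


hf = J * L * F = 0.02 * 136 * 0.32 = 0.8704 m

0.8704 m


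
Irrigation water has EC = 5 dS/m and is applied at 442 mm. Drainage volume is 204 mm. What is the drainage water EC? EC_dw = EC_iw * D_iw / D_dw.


EC_dw = EC_iw * D_iw / D_dw
EC_dw = 5 * 442 / 204
EC_dw = 2210 / 204

10.8333 dS/m


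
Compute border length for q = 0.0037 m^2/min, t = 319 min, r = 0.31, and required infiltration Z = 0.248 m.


L = q*t/((1+r)*Z)
L = 0.0037*319/((1+0.31)*0.248)
L = 1.1803/0.32488

3.6330 m


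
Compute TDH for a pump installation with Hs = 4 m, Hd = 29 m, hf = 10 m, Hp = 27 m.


TDH = Hs + Hd + hf + Hp = 4 + 29 + 10 + 27 = 70

70 m


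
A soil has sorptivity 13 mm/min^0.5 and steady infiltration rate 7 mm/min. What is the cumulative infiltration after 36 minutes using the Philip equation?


F = S*sqrt(t) + A*t
F = 13*sqrt(36) + 7*36
F = 13*6.000000 + 252

330.0000 mm


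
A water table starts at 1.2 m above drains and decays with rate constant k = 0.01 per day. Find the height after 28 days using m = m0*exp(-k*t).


m = m0 * exp(-k*t)
m = 1.2 * exp(-0.01 * 28)
m = 1.2 * exp(-0.2800)

0.9069 m


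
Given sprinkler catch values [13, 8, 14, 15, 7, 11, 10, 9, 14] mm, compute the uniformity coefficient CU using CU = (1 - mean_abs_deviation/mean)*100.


mean = 11.222222 mm
MAD = 2.469136 mm
CU = (1 - 2.469136/11.222222)*100

77.9978 %


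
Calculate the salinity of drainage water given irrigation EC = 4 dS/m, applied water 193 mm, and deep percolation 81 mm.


EC_dw = EC_iw * D_iw / D_dw
EC_dw = 4 * 193 / 81
EC_dw = 772 / 81

9.5309 dS/m


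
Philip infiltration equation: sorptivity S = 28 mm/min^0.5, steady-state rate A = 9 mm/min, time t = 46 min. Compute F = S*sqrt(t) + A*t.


F = S*sqrt(t) + A*t
F = 28*sqrt(46) + 9*46
F = 28*6.782330 + 414

603.9052 mm


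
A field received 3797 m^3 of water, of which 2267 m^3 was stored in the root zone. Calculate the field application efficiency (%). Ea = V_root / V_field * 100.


Ea = V_root / V_field * 100 = 2267 / 3797 * 100 = 59.7050%

59.7050 %


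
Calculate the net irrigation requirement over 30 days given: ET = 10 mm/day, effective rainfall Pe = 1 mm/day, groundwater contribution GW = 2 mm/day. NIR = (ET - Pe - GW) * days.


Daily deficit = ET - Pe - GW = 10 - 1 - 2 = 7 mm/day
NIR = 7 * 30 = 210 mm

210.0000 mm


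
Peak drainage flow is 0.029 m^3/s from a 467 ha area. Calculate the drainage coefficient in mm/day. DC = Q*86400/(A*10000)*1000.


DC = Q * 86400 / (A * 10000) * 1000
DC = 0.029 * 86400 / (467 * 10000) * 1000
DC = 2505600.0000 / 4670000

0.5365 mm/day


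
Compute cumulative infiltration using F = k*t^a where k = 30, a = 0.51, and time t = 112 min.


F = k * t^a = 30 * 112^0.51
F = 30 * 11.094333

332.8300 mm


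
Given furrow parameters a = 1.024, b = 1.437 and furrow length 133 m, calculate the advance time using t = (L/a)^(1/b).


t = (L/a)^(1/b)
t = (133/1.024)^(1/1.437)
t = 129.882812^(1/1.437)

29.5671 min


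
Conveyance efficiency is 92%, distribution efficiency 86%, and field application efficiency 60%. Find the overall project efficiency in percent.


Ec = 0.92, Eb = 0.86, Ea = 0.6
E = 0.92 * 0.86 * 0.6 * 100 = 47.4720%

47.4720 %


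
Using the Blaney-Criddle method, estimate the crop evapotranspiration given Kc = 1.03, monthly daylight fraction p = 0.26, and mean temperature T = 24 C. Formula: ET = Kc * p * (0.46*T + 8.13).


ET = Kc * p * (0.46*T + 8.13)
ET = 1.03 * 0.26 * (0.46*24 + 8.13)
ET = 1.03 * 0.26 * 19.1700

5.1337 mm/day


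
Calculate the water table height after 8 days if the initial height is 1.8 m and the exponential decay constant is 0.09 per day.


m = m0 * exp(-k*t)
m = 1.8 * exp(-0.09 * 8)
m = 1.8 * exp(-0.7200)

0.8762 m


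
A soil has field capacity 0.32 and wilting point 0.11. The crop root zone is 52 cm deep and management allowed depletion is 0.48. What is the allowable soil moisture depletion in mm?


SMD = (FC - PWP) * d * MAD * 10
SMD = (0.32 - 0.11) * 52 * 0.48 * 10
SMD = 0.2100 * 52 * 0.48 * 10

52.4160 mm


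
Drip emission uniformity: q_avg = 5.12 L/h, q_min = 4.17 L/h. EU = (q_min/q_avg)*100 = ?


EU = (q_min/q_avg)*100 = (4.17/5.12)*100 = 81.4453%

81.4453 %


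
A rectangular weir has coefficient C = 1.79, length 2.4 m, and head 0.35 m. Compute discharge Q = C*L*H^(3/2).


Q = C * L * H^(3/2) = 1.79 * 2.4 * 0.35^1.5 = 1.79 * 2.4 * 0.207063

0.8895 m^3/s


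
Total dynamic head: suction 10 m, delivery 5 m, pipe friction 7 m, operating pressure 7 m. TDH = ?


TDH = Hs + Hd + hf + Hp = 10 + 5 + 7 + 7 = 29

29 m


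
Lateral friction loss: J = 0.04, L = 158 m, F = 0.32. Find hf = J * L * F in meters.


hf = J * L * F = 0.04 * 158 * 0.32 = 2.0224 m

2.0224 m


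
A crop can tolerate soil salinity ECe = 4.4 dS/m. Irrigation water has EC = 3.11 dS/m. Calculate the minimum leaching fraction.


LR = ECiw / (5*ECe - ECiw)
LR = 3.11 / (5*4.4 - 3.11)
LR = 3.11 / 18.8900

0.1646


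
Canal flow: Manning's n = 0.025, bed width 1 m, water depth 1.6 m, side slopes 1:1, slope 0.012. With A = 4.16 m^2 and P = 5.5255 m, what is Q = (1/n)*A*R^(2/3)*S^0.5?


R = A/P = 4.16/5.5255 = 0.752873
Q = (1/0.025) * 4.16 * 0.752873^(2/3) * 0.012^0.5

15.0855 m^3/s


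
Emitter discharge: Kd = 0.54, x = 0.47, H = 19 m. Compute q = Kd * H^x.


q = Kd * H^x = 0.54 * 19^0.47 = 0.54 * 3.990379

2.1548 L/h


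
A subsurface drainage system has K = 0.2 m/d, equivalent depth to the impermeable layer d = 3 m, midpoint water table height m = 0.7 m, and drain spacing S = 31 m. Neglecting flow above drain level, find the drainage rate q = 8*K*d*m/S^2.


q = 8*K*d*m/S^2
q = 8*0.2*3*0.7/31^2
q = 3.3600 / 961

0.0035 m/d


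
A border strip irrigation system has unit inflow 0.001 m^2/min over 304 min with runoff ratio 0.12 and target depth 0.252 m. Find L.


L = q*t/((1+r)*Z)
L = 0.001*304/((1+0.12)*0.252)
L = 0.304/0.28224

1.0771 m


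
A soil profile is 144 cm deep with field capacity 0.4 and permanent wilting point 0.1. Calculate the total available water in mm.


AWC = (FC - PWP) * d * 10
AWC = (0.4 - 0.1) * 144 * 10
AWC = 0.3000 * 144 * 10

432.0000 mm


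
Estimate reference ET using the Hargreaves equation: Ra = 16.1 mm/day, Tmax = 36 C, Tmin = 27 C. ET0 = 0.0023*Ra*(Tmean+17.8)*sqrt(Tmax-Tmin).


Tmean = (Tmax + Tmin)/2 = (36 + 27)/2 = 31.5
ET0 = 0.0023 * 16.1 * (31.5 + 17.8) * sqrt(36 - 27)
ET0 = 0.0023 * 16.1 * 49.3 * 3.000000

5.4767 mm/day


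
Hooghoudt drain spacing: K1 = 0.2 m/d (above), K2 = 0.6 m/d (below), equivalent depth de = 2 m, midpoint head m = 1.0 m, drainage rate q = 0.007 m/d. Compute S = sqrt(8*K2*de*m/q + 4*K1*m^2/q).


S^2 = 8*K2*de*m/q + 4*K1*m^2/q
S^2 = 8*0.6*2*1.0/0.007 + 4*0.2*1.0^2/0.007
S = sqrt(1485.7143)

38.5450 m


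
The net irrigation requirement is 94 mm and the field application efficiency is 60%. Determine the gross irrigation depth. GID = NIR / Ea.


Ea = 60% = 0.6
GID = NIR / Ea = 94 / 0.6 = 156.6667 mm

156.6667 mm


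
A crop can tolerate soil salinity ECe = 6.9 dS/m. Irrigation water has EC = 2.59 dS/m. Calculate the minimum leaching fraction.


LR = ECiw / (5*ECe - ECiw)
LR = 2.59 / (5*6.9 - 2.59)
LR = 2.59 / 31.9100

0.0812


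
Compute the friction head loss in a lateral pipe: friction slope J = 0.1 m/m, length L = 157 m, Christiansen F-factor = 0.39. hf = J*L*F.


hf = J * L * F = 0.1 * 157 * 0.39 = 6.1230 m

6.1230 m


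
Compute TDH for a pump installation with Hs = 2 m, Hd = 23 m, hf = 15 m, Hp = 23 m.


TDH = Hs + Hd + hf + Hp = 2 + 23 + 15 + 23 = 63

63 m


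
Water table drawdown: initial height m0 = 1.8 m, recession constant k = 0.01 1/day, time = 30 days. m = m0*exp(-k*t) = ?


m = m0 * exp(-k*t)
m = 1.8 * exp(-0.01 * 30)
m = 1.8 * exp(-0.3000)

1.3335 m


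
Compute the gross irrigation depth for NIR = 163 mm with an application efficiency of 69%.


Ea = 69% = 0.69
GID = NIR / Ea = 163 / 0.69 = 236.2319 mm

236.2319 mm


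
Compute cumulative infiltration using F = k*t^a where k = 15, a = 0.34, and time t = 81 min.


F = k * t^a = 15 * 81^0.34
F = 15 * 4.455382

66.8307 mm


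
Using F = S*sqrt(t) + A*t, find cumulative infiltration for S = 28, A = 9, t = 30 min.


F = S*sqrt(t) + A*t
F = 28*sqrt(30) + 9*30
F = 28*5.477226 + 270

423.3623 mm


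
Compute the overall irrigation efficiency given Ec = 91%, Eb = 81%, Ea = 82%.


Ec = 0.91, Eb = 0.81, Ea = 0.82
E = 0.91 * 0.81 * 0.82 * 100 = 60.4422%

60.4422 %


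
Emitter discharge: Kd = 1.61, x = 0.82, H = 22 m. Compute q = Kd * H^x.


q = Kd * H^x = 1.61 * 22^0.82 = 1.61 * 12.612077

20.3054 L/h


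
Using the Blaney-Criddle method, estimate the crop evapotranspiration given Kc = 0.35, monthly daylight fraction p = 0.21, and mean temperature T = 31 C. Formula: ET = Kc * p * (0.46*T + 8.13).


ET = Kc * p * (0.46*T + 8.13)
ET = 0.35 * 0.21 * (0.46*31 + 8.13)
ET = 0.35 * 0.21 * 22.3900

1.6457 mm/day


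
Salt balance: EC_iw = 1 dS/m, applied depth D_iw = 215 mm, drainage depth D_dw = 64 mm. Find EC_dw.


EC_dw = EC_iw * D_iw / D_dw
EC_dw = 1 * 215 / 64
EC_dw = 215 / 64

3.3594 dS/m


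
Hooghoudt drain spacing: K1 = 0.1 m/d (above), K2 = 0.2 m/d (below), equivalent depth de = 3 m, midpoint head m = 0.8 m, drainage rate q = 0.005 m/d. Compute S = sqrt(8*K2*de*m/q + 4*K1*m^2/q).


S^2 = 8*K2*de*m/q + 4*K1*m^2/q
S^2 = 8*0.2*3*0.8/0.005 + 4*0.1*0.8^2/0.005
S = sqrt(819.2000)

28.6217 m


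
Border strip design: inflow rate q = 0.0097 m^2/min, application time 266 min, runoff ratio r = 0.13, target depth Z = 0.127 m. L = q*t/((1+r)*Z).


L = q*t/((1+r)*Z)
L = 0.0097*266/((1+0.13)*0.127)
L = 2.5802/0.14351

17.9792 m


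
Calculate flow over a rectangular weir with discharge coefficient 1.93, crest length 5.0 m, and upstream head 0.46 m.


Q = C * L * H^(3/2) = 1.93 * 5.0 * 0.46^1.5 = 1.93 * 5.0 * 0.311987

3.0107 m^3/s


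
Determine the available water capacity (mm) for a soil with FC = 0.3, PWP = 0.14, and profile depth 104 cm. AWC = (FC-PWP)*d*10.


AWC = (FC - PWP) * d * 10
AWC = (0.3 - 0.14) * 104 * 10
AWC = 0.1600 * 104 * 10

166.4000 mm


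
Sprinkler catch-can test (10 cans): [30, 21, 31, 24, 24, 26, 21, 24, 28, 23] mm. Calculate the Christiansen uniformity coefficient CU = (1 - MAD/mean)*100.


mean = 25.200000 mm
MAD = 2.840000 mm
CU = (1 - 2.840000/25.200000)*100

88.7302 %


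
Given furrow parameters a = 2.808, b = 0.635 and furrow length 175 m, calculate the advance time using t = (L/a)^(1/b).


t = (L/a)^(1/b)
t = (175/2.808)^(1/0.635)
t = 62.321937^(1/0.635)

670.2028 min


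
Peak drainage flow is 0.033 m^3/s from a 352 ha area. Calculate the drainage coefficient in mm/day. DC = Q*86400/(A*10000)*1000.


DC = Q * 86400 / (A * 10000) * 1000
DC = 0.033 * 86400 / (352 * 10000) * 1000
DC = 2851200.0000 / 3520000

0.8100 mm/day


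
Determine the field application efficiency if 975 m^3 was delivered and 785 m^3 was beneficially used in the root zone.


Ea = V_root / V_field * 100 = 785 / 975 * 100 = 80.5128%

80.5128 %


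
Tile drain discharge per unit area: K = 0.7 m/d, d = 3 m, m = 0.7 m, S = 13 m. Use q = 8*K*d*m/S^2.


q = 8*K*d*m/S^2
q = 8*0.7*3*0.7/13^2
q = 11.7600 / 169

0.0696 m/d


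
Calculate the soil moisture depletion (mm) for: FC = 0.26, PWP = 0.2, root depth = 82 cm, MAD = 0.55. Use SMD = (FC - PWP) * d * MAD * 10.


SMD = (FC - PWP) * d * MAD * 10
SMD = (0.26 - 0.2) * 82 * 0.55 * 10
SMD = 0.0600 * 82 * 0.55 * 10

27.0600 mm


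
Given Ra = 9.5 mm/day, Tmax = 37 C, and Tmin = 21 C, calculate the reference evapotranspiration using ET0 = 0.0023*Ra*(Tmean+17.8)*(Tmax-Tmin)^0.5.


Tmean = (Tmax + Tmin)/2 = (37 + 21)/2 = 29.0
ET0 = 0.0023 * 9.5 * (29.0 + 17.8) * sqrt(37 - 21)
ET0 = 0.0023 * 9.5 * 46.8 * 4.000000

4.0903 mm/day


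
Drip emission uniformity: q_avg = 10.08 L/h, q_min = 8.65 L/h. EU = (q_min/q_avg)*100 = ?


EU = (q_min/q_avg)*100 = (8.65/10.08)*100 = 85.8135%

85.8135 %


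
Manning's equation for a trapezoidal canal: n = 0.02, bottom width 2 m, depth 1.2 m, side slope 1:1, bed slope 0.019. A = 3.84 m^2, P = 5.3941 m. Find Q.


R = A/P = 3.84/5.3941 = 0.711889
Q = (1/0.02) * 3.84 * 0.711889^(2/3) * 0.019^0.5

21.1002 m^3/s


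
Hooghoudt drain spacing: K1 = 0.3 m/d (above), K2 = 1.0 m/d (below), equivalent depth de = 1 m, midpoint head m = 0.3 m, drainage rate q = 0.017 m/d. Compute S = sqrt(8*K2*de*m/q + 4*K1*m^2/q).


S^2 = 8*K2*de*m/q + 4*K1*m^2/q
S^2 = 8*1.0*1*0.3/0.017 + 4*0.3*0.3^2/0.017
S = sqrt(147.5294)

12.1462 m


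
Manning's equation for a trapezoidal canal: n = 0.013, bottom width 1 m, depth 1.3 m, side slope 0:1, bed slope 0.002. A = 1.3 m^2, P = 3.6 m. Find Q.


R = A/P = 1.3/3.6 = 0.361111
Q = (1/0.013) * 1.3 * 0.361111^(2/3) * 0.002^0.5

2.2678 m^3/s


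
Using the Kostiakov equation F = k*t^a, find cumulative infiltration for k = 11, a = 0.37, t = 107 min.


F = k * t^a = 11 * 107^0.37
F = 11 * 5.634716

61.9819 mm


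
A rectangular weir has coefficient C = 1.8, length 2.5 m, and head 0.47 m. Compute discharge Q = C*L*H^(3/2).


Q = C * L * H^(3/2) = 1.8 * 2.5 * 0.47^1.5 = 1.8 * 2.5 * 0.322216

1.4500 m^3/s


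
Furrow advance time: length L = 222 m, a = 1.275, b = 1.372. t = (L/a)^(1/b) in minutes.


t = (L/a)^(1/b)
t = (222/1.275)^(1/1.372)
t = 174.117647^(1/1.372)

42.9801 min


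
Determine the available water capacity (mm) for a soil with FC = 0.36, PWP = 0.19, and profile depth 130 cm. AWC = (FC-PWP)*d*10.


AWC = (FC - PWP) * d * 10
AWC = (0.36 - 0.19) * 130 * 10
AWC = 0.1700 * 130 * 10

221.0000 mm


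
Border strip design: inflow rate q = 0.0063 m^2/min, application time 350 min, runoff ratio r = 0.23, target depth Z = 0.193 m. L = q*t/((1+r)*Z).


L = q*t/((1+r)*Z)
L = 0.0063*350/((1+0.23)*0.193)
L = 2.205/0.23739

9.2885 m


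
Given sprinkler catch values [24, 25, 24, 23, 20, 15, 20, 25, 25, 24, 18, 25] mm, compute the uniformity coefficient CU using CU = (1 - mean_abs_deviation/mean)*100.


mean = 22.333333 mm
MAD = 2.722222 mm
CU = (1 - 2.722222/22.333333)*100

87.8109 %


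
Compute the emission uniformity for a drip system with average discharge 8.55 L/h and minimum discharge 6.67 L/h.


EU = (q_min/q_avg)*100 = (6.67/8.55)*100 = 78.0117%

78.0117 %


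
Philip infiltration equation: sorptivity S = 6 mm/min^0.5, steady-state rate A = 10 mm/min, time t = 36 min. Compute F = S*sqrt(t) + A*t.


F = S*sqrt(t) + A*t
F = 6*sqrt(36) + 10*36
F = 6*6.000000 + 360

396.0000 mm


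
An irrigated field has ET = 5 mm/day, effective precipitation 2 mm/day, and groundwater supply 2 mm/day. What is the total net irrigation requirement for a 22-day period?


Daily deficit = ET - Pe - GW = 5 - 2 - 2 = 1 mm/day
NIR = 1 * 22 = 22 mm

22.0000 mm


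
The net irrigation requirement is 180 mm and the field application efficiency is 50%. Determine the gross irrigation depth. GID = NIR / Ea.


Ea = 50% = 0.5
GID = NIR / Ea = 180 / 0.5 = 360.0000 mm

360.0000 mm


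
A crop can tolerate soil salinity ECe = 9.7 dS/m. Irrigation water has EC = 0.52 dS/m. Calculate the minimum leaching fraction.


LR = ECiw / (5*ECe - ECiw)
LR = 0.52 / (5*9.7 - 0.52)
LR = 0.52 / 47.9800

0.0108


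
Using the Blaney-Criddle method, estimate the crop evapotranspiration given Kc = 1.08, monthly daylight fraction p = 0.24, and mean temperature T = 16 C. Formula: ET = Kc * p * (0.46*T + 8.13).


ET = Kc * p * (0.46*T + 8.13)
ET = 1.08 * 0.24 * (0.46*16 + 8.13)
ET = 1.08 * 0.24 * 15.4900

4.0150 mm/day


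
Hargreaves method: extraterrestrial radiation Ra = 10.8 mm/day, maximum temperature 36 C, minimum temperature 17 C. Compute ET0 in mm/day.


Tmean = (Tmax + Tmin)/2 = (36 + 17)/2 = 26.5
ET0 = 0.0023 * 10.8 * (26.5 + 17.8) * sqrt(36 - 17)
ET0 = 0.0023 * 10.8 * 44.3 * 4.358899

4.7966 mm/day
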